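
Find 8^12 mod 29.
By repeated squaring mod 29: 8^{1}≡8, 8^{2}≡6, 8^{4}≡7, 8^{8}≡20. Then 8^{12} = 8^{8+4} ≡ 20 × 7 ≡ 24 mod 29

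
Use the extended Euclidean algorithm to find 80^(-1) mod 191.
Extended GCD: 80(-74) + 191(31) = 1. So 80^(-1) ≡ -74 ≡ 117 (mod 191). Verify: 80 × 117 = 9360 ≡ 1 (mod 191)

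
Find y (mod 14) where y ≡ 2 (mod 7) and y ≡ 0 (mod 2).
M = 7 × 2 = 14. M₁ = 2, y₁ ≡ 4 (mod 7). M₂ = 7, y₂ ≡ 1 (mod 2). y = 2×2×4 + 0×7×1 ≡ 2 (mod 14)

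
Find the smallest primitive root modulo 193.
g = 5. Powers: [5, 25, 125, 46, 37, 185, 153, 186, 158, ...] generates all 192 non-zero residues.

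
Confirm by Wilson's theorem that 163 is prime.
(162)! mod 163 = 162. Since this equals -1 (mod 163), Wilson confirms 163 is prime.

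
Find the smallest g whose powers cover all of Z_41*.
g = 6. For each prime q|40: 6^{20}≡40, 6^{8}≡10, none ≡ 1, so ord_41(6) = 40 and 6 is a primitive root.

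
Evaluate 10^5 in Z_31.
By repeated squaring mod 31: 10^{1}≡10, 10^{2}≡7, 10^{4}≡18. Then 10^{5} = 10^{4+1} ≡ 18 × 10 ≡ 25 mod 31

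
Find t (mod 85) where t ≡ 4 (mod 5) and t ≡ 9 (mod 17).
M = 5 × 17 = 85. M₁ = 17, y₁ ≡ 3 (mod 5). M₂ = 5, y₂ ≡ 7 (mod 17). t = 4×17×3 + 9×5×7 ≡ 9 (mod 85)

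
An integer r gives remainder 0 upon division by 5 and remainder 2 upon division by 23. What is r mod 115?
M = 5 × 23 = 115. M₁ = 23, y₁ ≡ 2 mod 5. M₂ = 5, y₂ ≡ 14 mod 23. r = 0×23×2 + 2×5×14 ≡ 25 mod 115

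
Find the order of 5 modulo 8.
Powers of 5 mod 8: 5^1≡5, 5^2≡1. ord_8(5) = 2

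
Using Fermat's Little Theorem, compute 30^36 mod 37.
By Fermat's Little Theorem, 30^{36} ≡ 1 (mod 37) since 37 is prime and gcd(30, 37) = 1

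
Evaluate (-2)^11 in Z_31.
By repeated squaring mod 31: (-2)^{1}≡29, (-2)^{2}≡4, (-2)^{4}≡16, (-2)^{8}≡8. Then (-2)^{11} = (-2)^{8+2+1} ≡ 8 × 4 × 29 ≡ 29 mod 31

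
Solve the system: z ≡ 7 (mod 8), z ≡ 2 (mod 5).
M = 8 × 5 = 40. M₁ = 5, y₁ ≡ 5 (mod 8). M₂ = 8, y₂ ≡ 2 (mod 5). z = 7×5×5 + 2×8×2 ≡ 7 (mod 40)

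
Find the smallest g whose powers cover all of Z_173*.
g = 2. Powers: [2, 4, 8, 16, 32, 64, 128, 83, ...] generates all 172 non-zero residues.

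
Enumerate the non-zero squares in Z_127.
QRs mod 127: {1, 2, 4, 8, 9, 11, 13, 15, 16, 17, 18, 19, 21, 22, 25, 26, 30, 31, 32, 34, 35, 36, 37, 38, 41, 42, 44, 47, 49, 50, 52, 60, 61, 62, 64, 68, 69, 70, 71, 72, 73, 74, 76, 79, 81, 82, 84, 87, 88, 94, 98, 99, 100, 103, 104, 107, 113, 115, 117, 120, 121, 122, 124}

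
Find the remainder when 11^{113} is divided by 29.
By Fermat: 11^{28} ≡ 1 (mod 29). 113 = 4×28 + 1. So 11^{113} ≡ 11^{1} ≡ 11 (mod 29)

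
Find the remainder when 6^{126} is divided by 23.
By Fermat: 6^{22} ≡ 1 (mod 23). 126 = 5×22 + 16. So 6^{126} ≡ 6^{16} ≡ 2 (mod 23)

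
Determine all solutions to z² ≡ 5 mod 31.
The square roots of 5 mod 31 are 25 and 6. Verify: 25² = 625 ≡ 5 mod 31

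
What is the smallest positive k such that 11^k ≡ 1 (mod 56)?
Powers of 11 mod 56: 11^1≡11, 11^2≡9, 11^3≡43, 11^4≡25, 11^5≡51, 11^6≡1. So the order of 11 is 6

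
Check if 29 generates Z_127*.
ord_127(29) divides 126. For each prime q|126: 29^{63}≡126, 29^{42}≡19, 29^{18}≡4, none ≡ 1. So 29 has order 126 and is a primitive root mod 127.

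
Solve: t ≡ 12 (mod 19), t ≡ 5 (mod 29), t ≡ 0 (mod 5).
M = 19 × 29 × 5 = 2755. M₁ = 145, y₁ ≡ 8 (mod 19). M₂ = 95, y₂ ≡ 11 (mod 29). M₃ = 551, y₃ ≡ 1 (mod 5). t = 12×145×8 + 5×95×11 + 0×551×1 ≡ 2615 (mod 2755)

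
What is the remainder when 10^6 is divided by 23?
By repeated squaring (mod 23): 10^{1}≡10, 10^{2}≡8, 10^{4}≡18. Then 10^{6} = 10^{4+2} ≡ 18 × 8 ≡ 6 (mod 23)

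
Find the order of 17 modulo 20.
Powers of 17 mod 20: 17^1≡17, 17^2≡9, 17^3≡13, 17^4≡1. Order = 4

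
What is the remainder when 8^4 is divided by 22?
8^{4} = 4096 ≡ 4 mod 22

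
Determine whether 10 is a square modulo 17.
By Euler's criterion: 10^{8} ≡ 16 (mod 17). Since this equals -1 (≡ 16), 10 is not a QR.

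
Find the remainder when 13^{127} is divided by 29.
By Fermat: 13^{28} ≡ 1 (mod 29). 127 = 4×28 + 15. So 13^{127} ≡ 13^{15} ≡ 13 (mod 29)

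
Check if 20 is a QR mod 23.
By Euler's criterion: 20^{11} ≡ 22 mod 23. Since this equals -1 (≡ 22), 20 is not a QR.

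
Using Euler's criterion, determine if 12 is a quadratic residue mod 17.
By Euler's criterion: 12^{8} ≡ 16 (mod 17). Since this equals -1 (≡ 16), 12 is not a QR.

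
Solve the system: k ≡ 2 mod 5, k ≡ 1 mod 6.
M = 5 × 6 = 30. M₁ = 6, y₁ ≡ 1 mod 5. M₂ = 5, y₂ ≡ 5 mod 6. k = 2×6×1 + 1×5×5 ≡ 7 mod 30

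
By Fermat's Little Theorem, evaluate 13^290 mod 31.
By Fermat: 13^{30} ≡ 1 (mod 31). 290 ≡ 20 (mod 30). So 13^{290} ≡ 13^{20} ≡ 25 (mod 31)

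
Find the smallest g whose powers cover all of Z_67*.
g = 2. Powers: [2, 4, 8, 16, 32, 64, 61, ...] generates all 66 non-zero residues.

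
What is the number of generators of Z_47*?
There are φ(47-1) = φ(46) = 22 primitive roots modulo 47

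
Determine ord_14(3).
Powers of 3 mod 14: 3^1≡3, 3^2≡9, 3^3≡13, 3^4≡11, 3^5≡5, 3^6≡1. So the order of 3 is 6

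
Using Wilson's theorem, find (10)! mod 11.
By Wilson's theorem, (10)! ≡ -1 ≡ 10 (mod 11)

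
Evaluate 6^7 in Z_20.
By repeated squaring (mod 20): 6^{1}≡6, 6^{2}≡16, 6^{4}≡16. Then 6^{7} = 6^{4+2+1} ≡ 16 × 16 × 6 ≡ 16 (mod 20)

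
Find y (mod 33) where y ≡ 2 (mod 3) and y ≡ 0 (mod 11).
M = 3 × 11 = 33. M₁ = 11, y₁ ≡ 2 (mod 3). M₂ = 3, y₂ ≡ 4 (mod 11). y = 2×11×2 + 0×3×4 ≡ 11 (mod 33)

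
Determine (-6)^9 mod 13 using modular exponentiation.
By repeated squaring (mod 13): (-6)^{1}≡7, (-6)^{2}≡10, (-6)^{4}≡9, (-6)^{8}≡3. Then (-6)^{9} = (-6)^{8+1} ≡ 3 × 7 ≡ 8 (mod 13)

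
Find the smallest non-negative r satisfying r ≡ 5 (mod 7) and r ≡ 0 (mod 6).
M = 7 × 6 = 42. M₁ = 6, y₁ ≡ 6 (mod 7). M₂ = 7, y₂ ≡ 1 (mod 6). r = 5×6×6 + 0×7×1 ≡ 12 (mod 42)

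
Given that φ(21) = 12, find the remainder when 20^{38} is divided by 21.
By Euler: 20^{12} ≡ 1 (mod 21) since gcd(20, 21) = 1. 38 = 3×12 + 2. So 20^{38} ≡ 20^{2} ≡ 1 (mod 21)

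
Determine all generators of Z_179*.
There are φ(178) = 88 primitive roots mod 179: {2, 6, 7, 8, 10, 11, 18, 21, 23, 24, 26, 28, 30, 32, 33, 34, 35, 37, 38, 40, 41, 44, 50, 53, 54, 55, 58, 62, 63, 69, 71, 72, 73, 78, 79, 84, 86, 90, 91, 92, 94, 96, 97, 98, 99, 102, 103, 104, 105, 109, 111, 112, 113, 114, 115, 118, 119, 120, 122, 123, 127, 128, 130, 131, 132, 133, 134, 136, 137, 140, 143, 148, 150, 152, 154, 157, 159, 160, 162, 163, 164, 165, 166, 167, 170, 174, 175, 176}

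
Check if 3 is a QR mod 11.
By Euler's criterion: 3^{5} ≡ 1 (mod 11). Since this equals 1, 3 is a QR.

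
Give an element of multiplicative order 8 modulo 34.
9 has order 8 mod 34 since 9^{8} ≡ 1 (mod 34) and no smaller power works.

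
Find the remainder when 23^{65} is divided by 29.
By Fermat: 23^{28} ≡ 1 (mod 29). 65 = 2×28 + 9. So 23^{65} ≡ 23^{9} ≡ 7 (mod 29)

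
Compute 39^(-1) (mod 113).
Since 113 is prime, by Fermat 39^(-1) ≡ 39^{111} ≡ 29 (mod 113). Verify: 39 × 29 = 1131 ≡ 1 (mod 113)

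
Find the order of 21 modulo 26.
Powers of 21 mod 26: 21^1≡21, 21^2≡25, 21^3≡5, 21^4≡1. Order = 4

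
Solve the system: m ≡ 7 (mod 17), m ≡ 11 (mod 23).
M = 17 × 23 = 391. M₁ = 23, y₁ ≡ 3 (mod 17). M₂ = 17, y₂ ≡ 19 (mod 23). m = 7×23×3 + 11×17×19 ≡ 126 (mod 391)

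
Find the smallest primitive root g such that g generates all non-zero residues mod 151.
g = 6. For each prime q|150: 6^{75}≡150, 6^{50}≡32, 6^{30}≡59, none ≡ 1, so ord_151(6) = 150 and 6 is a primitive root.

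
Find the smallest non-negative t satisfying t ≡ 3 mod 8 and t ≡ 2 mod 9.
M = 8 × 9 = 72. M₁ = 9, y₁ ≡ 1 mod 8. M₂ = 8, y₂ ≡ 8 mod 9. t = 3×9×1 + 2×8×8 ≡ 11 mod 72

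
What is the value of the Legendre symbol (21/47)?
(21/47) = 21^{23} mod 47 = 1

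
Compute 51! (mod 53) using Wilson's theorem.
(52)! = (51)! × (52) ≡ -1 (mod 53). So (51)! ≡ -1 × (52)^(-1) ≡ (-1)×(-1) = 1 (mod 53)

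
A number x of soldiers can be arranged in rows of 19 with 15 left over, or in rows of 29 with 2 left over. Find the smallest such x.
M = 19 × 29 = 551. M₁ = 29, y₁ ≡ 2 mod 19. M₂ = 19, y₂ ≡ 26 mod 29. x = 15×29×2 + 2×19×26 ≡ 205 mod 551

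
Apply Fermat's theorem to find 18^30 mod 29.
By Fermat: 18^{28} ≡ 1 mod 29. So 18^{30} = 18^{28} · 18^{2} ≡ 18^{2} ≡ 5 mod 29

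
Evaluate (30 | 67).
(30/67) = 30^{33} mod 67 = -1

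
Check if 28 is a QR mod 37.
By Euler's criterion: 28^{18} ≡ 1 (mod 37). Since this equals 1, 28 is a QR.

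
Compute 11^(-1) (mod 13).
Since 13 is prime, by Fermat 11^(-1) ≡ 11^{11} ≡ 6 (mod 13). Verify: 11 × 6 = 66 ≡ 1 (mod 13)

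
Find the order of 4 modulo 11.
Powers of 4 mod 11: 4^1≡4, 4^2≡5, 4^3≡9, 4^4≡3, 4^5≡1. So the order of 4 is 5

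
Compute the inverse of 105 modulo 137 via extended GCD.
Extended GCD: 105(-30) + 137(23) = 1. So 105^(-1) ≡ -30 ≡ 107 (mod 137). Verify: 105 × 107 = 11235 ≡ 1 (mod 137)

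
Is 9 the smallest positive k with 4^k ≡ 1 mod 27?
Powers of 4 mod 27: 4^1≡4, 4^2≡16, 4^3≡10, 4^4≡13, 4^5≡25, 4^6≡19, 4^7≡22, 4^8≡7, 4^9≡1. First k with 4^k≡1 is k=9. Yes, ord_27(4) = 9.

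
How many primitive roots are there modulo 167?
A prime p has φ(p-1) primitive roots; here φ(166) = 82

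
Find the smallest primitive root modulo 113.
g = 3. Powers: [3, 9, 27, 81, 17, 51, 40, ...] generates all 112 non-zero residues.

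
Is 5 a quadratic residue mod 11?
By Euler's criterion: 5^{5} ≡ 1 (mod 11). Since this equals 1, 5 is a QR.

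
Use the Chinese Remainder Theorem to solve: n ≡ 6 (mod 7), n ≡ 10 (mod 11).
M = 7 × 11 = 77. M₁ = 11, y₁ ≡ 2 (mod 7). M₂ = 7, y₂ ≡ 8 (mod 11). n = 6×11×2 + 10×7×8 ≡ 76 (mod 77)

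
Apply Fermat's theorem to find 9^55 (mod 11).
By Fermat: 9^{10} ≡ 1 (mod 11). 55 = 5×10 + 5. So 9^{55} ≡ 9^{5} ≡ 1 (mod 11)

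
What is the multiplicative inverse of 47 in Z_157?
Since 157 is prime, by Fermat 47^(-1) ≡ 47^{155} ≡ 147 (mod 157). Verify: 47 × 147 = 6909 ≡ 1 (mod 157)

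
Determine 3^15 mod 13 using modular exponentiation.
Using Fermat: 3^{12} ≡ 1 (mod 13). 15 ≡ 3 (mod 12). So 3^{15} ≡ 3^{3} ≡ 1 (mod 13)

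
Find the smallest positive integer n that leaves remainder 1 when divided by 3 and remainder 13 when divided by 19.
M = 3 × 19 = 57. M₁ = 19, y₁ ≡ 1 mod 3. M₂ = 3, y₂ ≡ 13 mod 19. n = 1×19×1 + 13×3×13 ≡ 13 mod 57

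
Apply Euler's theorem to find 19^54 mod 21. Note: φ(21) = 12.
By Euler: 19^{12} ≡ 1 mod 21 since gcd(19, 21) = 1. 54 = 4×12 + 6. So 19^{54} ≡ 19^{6} ≡ 1 mod 21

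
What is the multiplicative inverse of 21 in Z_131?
Since 131 is prime, by Fermat 21^(-1) ≡ 21^{129} ≡ 25 (mod 131). Verify: 21 × 25 = 525 ≡ 1 (mod 131)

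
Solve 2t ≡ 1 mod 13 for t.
Since 13 is prime, by Fermat 2^(-1) ≡ 2^{11} ≡ 7 mod 13. Verify: 2 × 7 = 14 ≡ 1 mod 13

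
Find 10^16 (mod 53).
By repeated squaring (mod 53): 10^{1}≡10, 10^{2}≡47, 10^{4}≡36, 10^{8}≡24, 10^{16}≡46. So 10^{16} ≡ 46 (mod 53)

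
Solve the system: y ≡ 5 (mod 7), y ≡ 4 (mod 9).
M = 7 × 9 = 63. M₁ = 9, y₁ ≡ 4 (mod 7). M₂ = 7, y₂ ≡ 4 (mod 9). y = 5×9×4 + 4×7×4 ≡ 40 (mod 63)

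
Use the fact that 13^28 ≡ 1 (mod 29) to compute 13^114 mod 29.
By Fermat: 13^{28} ≡ 1 (mod 29). 114 = 4×28 + 2. So 13^{114} ≡ 13^{2} ≡ 24 (mod 29)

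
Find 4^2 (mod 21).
4^{2} = 16 ≡ 16 (mod 21)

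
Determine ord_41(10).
Powers of 10 mod 41: 10^1≡10, 10^2≡18, 10^3≡16, 10^4≡37, 10^5≡1. ord_41(10) = 5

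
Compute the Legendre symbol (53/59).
(53/59) = 53^{29} mod 59 = 1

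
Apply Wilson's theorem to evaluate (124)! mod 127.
(126)! = (124)! × (125) × (126) ≡ -1 mod 127. So (124)! ≡ -1 × [(126)(125)]^(-1) ≡ 63 mod 127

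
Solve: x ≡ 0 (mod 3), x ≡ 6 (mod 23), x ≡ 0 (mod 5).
M = 3 × 23 × 5 = 345. M₁ = 115, y₁ ≡ 1 (mod 3). M₂ = 15, y₂ ≡ 20 (mod 23). M₃ = 69, y₃ ≡ 4 (mod 5). x = 0×115×1 + 6×15×20 + 0×69×4 ≡ 75 (mod 345)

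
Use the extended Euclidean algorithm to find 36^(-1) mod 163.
Extended GCD: 36(77) + 163(-17) = 1. So 36^(-1) ≡ 77 (mod 163). Verify: 36 × 77 = 2772 ≡ 1 (mod 163)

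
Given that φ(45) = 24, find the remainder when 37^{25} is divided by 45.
By Euler: 37^{24} ≡ 1 (mod 45) since gcd(37, 45) = 1. 25 = 1×24 + 1. So 37^{25} ≡ 37^{1} ≡ 37 (mod 45)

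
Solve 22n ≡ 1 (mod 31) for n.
Since 31 is prime, by Fermat 22^(-1) ≡ 22^{29} ≡ 24 (mod 31). Verify: 22 × 24 = 528 ≡ 1 (mod 31)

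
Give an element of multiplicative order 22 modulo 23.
5 has order 22 mod 23 since 5^{22} ≡ 1 mod 23 and no smaller power works.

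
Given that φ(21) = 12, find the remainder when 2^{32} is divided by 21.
By Euler: 2^{12} ≡ 1 mod 21 since gcd(2, 21) = 1. 32 = 2×12 + 8. So 2^{32} ≡ 2^{8} ≡ 4 mod 21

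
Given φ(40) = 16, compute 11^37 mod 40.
By Euler: 11^{16} ≡ 1 mod 40 since gcd(11, 40) = 1. 37 = 2×16 + 5. So 11^{37} ≡ 11^{5} ≡ 11 mod 40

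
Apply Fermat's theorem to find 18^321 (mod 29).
By Fermat: 18^{28} ≡ 1 (mod 29). 321 ≡ 13 (mod 28). So 18^{321} ≡ 18^{13} ≡ 8 (mod 29)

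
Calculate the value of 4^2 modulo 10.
4^{2} = 16 ≡ 6 mod 10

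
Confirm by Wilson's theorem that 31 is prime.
(30)! mod 31 = 30. Since this equals -1 mod 31, Wilson confirms 31 is prime.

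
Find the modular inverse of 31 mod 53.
Since 53 is prime, by Fermat 31^(-1) ≡ 31^{51} ≡ 12 mod 53. Verify: 31 × 12 = 372 ≡ 1 mod 53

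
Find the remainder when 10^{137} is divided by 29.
By Fermat: 10^{28} ≡ 1 mod 29. 137 = 4×28 + 25. So 10^{137} ≡ 10^{25} ≡ 27 mod 29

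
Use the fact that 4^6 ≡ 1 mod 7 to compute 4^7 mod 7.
By Fermat: 4^{6} ≡ 1 mod 7. So 4^{7} = 4^{6} · 4^{1} ≡ 4^{1} ≡ 4 mod 7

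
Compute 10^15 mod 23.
By repeated squaring mod 23: 10^{1}≡10, 10^{2}≡8, 10^{4}≡18, 10^{8}≡2. Then 10^{15} = 10^{8+4+2+1} ≡ 2 × 18 × 8 × 10 ≡ 5 mod 23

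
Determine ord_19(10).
Powers of 10 mod 19: 10^1≡10, 10^2≡5, 10^3≡12, 10^4≡6, 10^5≡3, 10^6≡11, 10^7≡15, 10^8≡17, 10^9≡18, 10^10≡9, 10^11≡14, 10^12≡7, 10^13≡13, 10^14≡16, 10^15≡8, 10^16≡4, 10^17≡2, 10^18≡1. ord_19(10) = 18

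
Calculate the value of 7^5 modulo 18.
By repeated squaring (mod 18): 7^{1}≡7, 7^{2}≡13, 7^{4}≡7. Then 7^{5} = 7^{4+1} ≡ 7 × 7 ≡ 13 (mod 18)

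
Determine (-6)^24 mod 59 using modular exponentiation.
By repeated squaring (mod 59): (-6)^{1}≡53, (-6)^{2}≡36, (-6)^{4}≡57, (-6)^{8}≡4, (-6)^{16}≡16. Then (-6)^{24} = (-6)^{16+8} ≡ 16 × 4 ≡ 5 (mod 59)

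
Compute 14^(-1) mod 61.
Since 61 is prime, by Fermat 14^(-1) ≡ 14^{59} ≡ 48 mod 61. Verify: 14 × 48 = 672 ≡ 1 mod 61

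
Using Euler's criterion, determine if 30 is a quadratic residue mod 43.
By Euler's criterion: 30^{21} ≡ 42 (mod 43). Since this equals -1 (≡ 42), 30 is not a QR.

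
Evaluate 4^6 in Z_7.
Using Fermat: 4^{6} ≡ 1 (mod 7). 6 ≡ 0 (mod 6). So 4^{6} ≡ 4^{0} ≡ 1 (mod 7)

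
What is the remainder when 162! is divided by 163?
By Wilson's theorem, (162)! ≡ -1 ≡ 162 (mod 163)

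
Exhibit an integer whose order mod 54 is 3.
19 has order 3 mod 54 since 19^{3} ≡ 1 mod 54 and no smaller power works.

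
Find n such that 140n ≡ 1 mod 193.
Since 193 is prime, by Fermat 140^(-1) ≡ 140^{191} ≡ 142 mod 193. Verify: 140 × 142 = 19880 ≡ 1 mod 193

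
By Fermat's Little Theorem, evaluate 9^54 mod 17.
By Fermat: 9^{16} ≡ 1 (mod 17). 54 = 3×16 + 6. So 9^{54} ≡ 9^{6} ≡ 4 (mod 17)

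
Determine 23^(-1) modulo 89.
Since 89 is prime, by Fermat 23^(-1) ≡ 23^{87} ≡ 31 (mod 89). Verify: 23 × 31 = 713 ≡ 1 (mod 89)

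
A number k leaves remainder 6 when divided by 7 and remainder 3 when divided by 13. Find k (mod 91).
M = 7 × 13 = 91. M₁ = 13, y₁ ≡ 6 (mod 7). M₂ = 7, y₂ ≡ 2 (mod 13). k = 6×13×6 + 3×7×2 ≡ 55 (mod 91)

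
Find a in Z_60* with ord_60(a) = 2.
29 has order 2 mod 60 since 29^{2} ≡ 1 (mod 60) and no smaller power works.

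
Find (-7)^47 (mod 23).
Using Fermat: (-7)^{22} ≡ 1 (mod 23). 47 ≡ 3 (mod 22). So (-7)^{47} ≡ (-7)^{3} ≡ 2 (mod 23)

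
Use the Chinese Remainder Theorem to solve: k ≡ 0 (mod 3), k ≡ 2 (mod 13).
M = 3 × 13 = 39. M₁ = 13, y₁ ≡ 1 (mod 3). M₂ = 3, y₂ ≡ 9 (mod 13). k = 0×13×1 + 2×3×9 ≡ 15 (mod 39)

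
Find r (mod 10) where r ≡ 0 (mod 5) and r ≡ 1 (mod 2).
M = 5 × 2 = 10. M₁ = 2, y₁ ≡ 3 (mod 5). M₂ = 5, y₂ ≡ 1 (mod 2). r = 0×2×3 + 1×5×1 ≡ 5 (mod 10)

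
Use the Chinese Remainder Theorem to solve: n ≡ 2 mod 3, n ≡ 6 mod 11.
M = 3 × 11 = 33. M₁ = 11, y₁ ≡ 2 mod 3. M₂ = 3, y₂ ≡ 4 mod 11. n = 2×11×2 + 6×3×4 ≡ 17 mod 33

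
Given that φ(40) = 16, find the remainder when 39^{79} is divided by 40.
By Euler: 39^{16} ≡ 1 mod 40 since gcd(39, 40) = 1. 79 = 4×16 + 15. So 39^{79} ≡ 39^{15} ≡ 39 mod 40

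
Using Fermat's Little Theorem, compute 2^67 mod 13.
By Fermat: 2^{12} ≡ 1 (mod 13). 67 = 5×12 + 7. So 2^{67} ≡ 2^{7} ≡ 11 (mod 13)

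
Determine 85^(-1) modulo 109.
Since 109 is prime, by Fermat 85^(-1) ≡ 85^{107} ≡ 59 mod 109. Verify: 85 × 59 = 5015 ≡ 1 mod 109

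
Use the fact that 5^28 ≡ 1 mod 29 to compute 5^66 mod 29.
By Fermat: 5^{28} ≡ 1 mod 29. 66 = 2×28 + 10. So 5^{66} ≡ 5^{10} ≡ 20 mod 29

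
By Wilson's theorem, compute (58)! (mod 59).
By Wilson's theorem, (58)! ≡ -1 ≡ 58 (mod 59)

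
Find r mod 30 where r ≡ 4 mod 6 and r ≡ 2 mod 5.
M = 6 × 5 = 30. M₁ = 5, y₁ ≡ 5 mod 6. M₂ = 6, y₂ ≡ 1 mod 5. r = 4×5×5 + 2×6×1 ≡ 22 mod 30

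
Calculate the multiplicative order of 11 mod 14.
Powers of 11 mod 14: 11^1≡11, 11^2≡9, 11^3≡1. ord_14(11) = 3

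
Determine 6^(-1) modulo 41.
Since 41 is prime, by Fermat 6^(-1) ≡ 6^{39} ≡ 7 mod 41. Verify: 6 × 7 = 42 ≡ 1 mod 41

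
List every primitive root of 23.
There are φ(22) = 10 primitive roots mod 23: {5, 7, 10, 11, 14, 15, 17, 19, 20, 21}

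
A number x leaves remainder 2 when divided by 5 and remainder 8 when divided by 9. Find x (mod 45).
M = 5 × 9 = 45. M₁ = 9, y₁ ≡ 4 (mod 5). M₂ = 5, y₂ ≡ 2 (mod 9). x = 2×9×4 + 8×5×2 ≡ 17 (mod 45)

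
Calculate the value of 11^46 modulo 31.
Using Fermat: 11^{30} ≡ 1 mod 31. 46 ≡ 16 mod 30. So 11^{46} ≡ 11^{16} ≡ 20 mod 31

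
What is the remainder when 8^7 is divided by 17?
By repeated squaring (mod 17): 8^{1}≡8, 8^{2}≡13, 8^{4}≡16. Then 8^{7} = 8^{4+2+1} ≡ 16 × 13 × 8 ≡ 15 (mod 17)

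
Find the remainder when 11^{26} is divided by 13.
By Fermat: 11^{12} ≡ 1 mod 13. 26 = 2×12 + 2. So 11^{26} ≡ 11^{2} ≡ 4 mod 13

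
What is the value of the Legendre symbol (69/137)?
(69/137) = 69^{68} mod 137 = 1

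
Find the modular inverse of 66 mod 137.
Since 137 is prime, by Fermat 66^(-1) ≡ 66^{135} ≡ 27 mod 137. Verify: 66 × 27 = 1782 ≡ 1 mod 137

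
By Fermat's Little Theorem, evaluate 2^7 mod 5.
By Fermat: 2^{4} ≡ 1 (mod 5). So 2^{7} = 2^{4} · 2^{3} ≡ 2^{3} ≡ 3 (mod 5)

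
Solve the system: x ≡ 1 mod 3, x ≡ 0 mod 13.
M = 3 × 13 = 39. M₁ = 13, y₁ ≡ 1 mod 3. M₂ = 3, y₂ ≡ 9 mod 13. x = 1×13×1 + 0×3×9 ≡ 13 mod 39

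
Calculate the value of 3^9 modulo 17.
By repeated squaring (mod 17): 3^{1}≡3, 3^{2}≡9, 3^{4}≡13, 3^{8}≡16. Then 3^{9} = 3^{8+1} ≡ 16 × 3 ≡ 14 (mod 17)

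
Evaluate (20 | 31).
(20/31) = 20^{15} mod 31 = 1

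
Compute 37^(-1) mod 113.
Since 113 is prime, by Fermat 37^(-1) ≡ 37^{111} ≡ 55 mod 113. Verify: 37 × 55 = 2035 ≡ 1 mod 113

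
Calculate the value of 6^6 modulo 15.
By repeated squaring mod 15: 6^{1}≡6, 6^{2}≡6, 6^{4}≡6. Then 6^{6} = 6^{4+2} ≡ 6 × 6 ≡ 6 mod 15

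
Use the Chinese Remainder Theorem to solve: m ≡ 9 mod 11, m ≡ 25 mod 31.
M = 11 × 31 = 341. M₁ = 31, y₁ ≡ 5 mod 11. M₂ = 11, y₂ ≡ 17 mod 31. m = 9×31×5 + 25×11×17 ≡ 273 mod 341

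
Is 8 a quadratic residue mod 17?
By Euler's criterion: 8^{8} ≡ 1 (mod 17). Since this equals 1, 8 is a QR.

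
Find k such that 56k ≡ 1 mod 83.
Since 83 is prime, by Fermat 56^(-1) ≡ 56^{81} ≡ 43 mod 83. Verify: 56 × 43 = 2408 ≡ 1 mod 83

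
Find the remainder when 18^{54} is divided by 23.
By Fermat: 18^{22} ≡ 1 (mod 23). 54 = 2×22 + 10. So 18^{54} ≡ 18^{10} ≡ 9 (mod 23)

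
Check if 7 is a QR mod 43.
By Euler's criterion: 7^{21} ≡ 42 (mod 43). Since this equals -1 (≡ 42), 7 is not a QR.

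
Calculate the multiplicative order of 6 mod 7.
Powers of 6 mod 7: 6^1≡6, 6^2≡1. Order = 2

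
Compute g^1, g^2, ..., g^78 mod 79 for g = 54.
54^1, 54^2, ..., 54^{78} mod 79: [54, 72, 17, 49, 39, 52, 43, 31, 15, 20, 53, 18, 24, 32, 69, 13, 70, 67, 63, 5, 33, 44, 6, 8, 37, 23, 57, 76, 75, 21, 28, 11, 41, 2, 29, 65, 34, 19, 78, 25, 7, 62, 30, 40, 27, 36, 48, 64, 59, 26, 61, 55, 47, 10, 66, 9, 12, 16, 74, 46, 35, 73, 71, 42, 56, 22, 3, 4, 58, 51, 68, 38, 77, 50, 14, 45, 60, 1]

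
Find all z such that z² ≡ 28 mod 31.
The square roots of 28 mod 31 are 20 and 11. Verify: 20² = 400 ≡ 28 mod 31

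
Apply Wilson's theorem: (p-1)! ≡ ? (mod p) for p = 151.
By Wilson's theorem, (150)! ≡ -1 ≡ 150 mod 151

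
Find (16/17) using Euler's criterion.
(16/17) = 16^{8} mod 17 = 1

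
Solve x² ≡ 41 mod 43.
The square roots of 41 mod 43 are 16 and 27. Verify: 16² = 256 ≡ 41 mod 43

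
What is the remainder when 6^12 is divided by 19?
By repeated squaring mod 19: 6^{1}≡6, 6^{2}≡17, 6^{4}≡4, 6^{8}≡16. Then 6^{12} = 6^{8+4} ≡ 16 × 4 ≡ 7 mod 19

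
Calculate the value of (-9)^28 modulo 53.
By repeated squaring (mod 53): (-9)^{1}≡44, (-9)^{2}≡28, (-9)^{4}≡42, (-9)^{8}≡15, (-9)^{16}≡13. Then (-9)^{28} = (-9)^{16+8+4} ≡ 13 × 15 × 42 ≡ 28 (mod 53)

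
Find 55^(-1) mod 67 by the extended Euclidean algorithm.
Extended GCD: 55(-28) + 67(23) = 1. So 55^(-1) ≡ -28 ≡ 39 mod 67. Verify: 55 × 39 = 2145 ≡ 1 mod 67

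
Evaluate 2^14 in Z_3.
Using Fermat: 2^{2} ≡ 1 (mod 3). 14 ≡ 0 (mod 2). So 2^{14} ≡ 2^{0} ≡ 1 (mod 3)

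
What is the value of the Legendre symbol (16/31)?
(16/31) = 16^{15} mod 31 = 1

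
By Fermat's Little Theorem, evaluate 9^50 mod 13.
By Fermat: 9^{12} ≡ 1 mod 13. 50 = 4×12 + 2. So 9^{50} ≡ 9^{2} ≡ 3 mod 13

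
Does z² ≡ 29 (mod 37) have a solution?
By Euler's criterion: 29^{18} ≡ 36 (mod 37). Since this equals -1 (≡ 36), 29 is not a QR.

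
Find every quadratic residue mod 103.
Quadratic residues modulo 103: {1, 2, 4, 7, 8, 9, 13, 14, 15, 16, 17, 18, 19, 23, 25, 26, 28, 29, 30, 32, 33, 34, 36, 38, 41, 46, 49, 50, 52, 55, 56, 58, 59, 60, 61, 63, 64, 66, 68, 72, 76, 79, 81, 82, 83, 91, 92, 93, 97, 98, 100}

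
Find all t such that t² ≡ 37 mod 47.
The square roots of 37 mod 47 are 32 and 15. Verify: 32² = 1024 ≡ 37 mod 47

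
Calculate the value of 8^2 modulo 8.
8^{2} = 64 ≡ 0 mod 8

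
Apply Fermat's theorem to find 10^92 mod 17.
By Fermat: 10^{16} ≡ 1 mod 17. 92 = 5×16 + 12. So 10^{92} ≡ 10^{12} ≡ 13 mod 17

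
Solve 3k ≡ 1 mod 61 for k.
Since 61 is prime, by Fermat 3^(-1) ≡ 3^{59} ≡ 41 mod 61. Verify: 3 × 41 = 123 ≡ 1 mod 61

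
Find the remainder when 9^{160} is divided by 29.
By Fermat: 9^{28} ≡ 1 (mod 29). 160 = 5×28 + 20. So 9^{160} ≡ 9^{20} ≡ 16 (mod 29)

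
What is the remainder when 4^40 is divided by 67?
By repeated squaring mod 67: 4^{1}≡4, 4^{2}≡16, 4^{4}≡55, 4^{8}≡10, 4^{16}≡33, 4^{32}≡17. Then 4^{40} = 4^{32+8} ≡ 17 × 10 ≡ 36 mod 67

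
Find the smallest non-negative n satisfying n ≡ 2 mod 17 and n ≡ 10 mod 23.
M = 17 × 23 = 391. M₁ = 23, y₁ ≡ 3 mod 17. M₂ = 17, y₂ ≡ 19 mod 23. n = 2×23×3 + 10×17×19 ≡ 240 mod 391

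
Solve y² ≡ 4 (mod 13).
The square roots of 4 mod 13 are 11 and 2. Verify: 11² = 121 ≡ 4 (mod 13)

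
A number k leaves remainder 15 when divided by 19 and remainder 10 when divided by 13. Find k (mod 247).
M = 19 × 13 = 247. M₁ = 13, y₁ ≡ 3 (mod 19). M₂ = 19, y₂ ≡ 11 (mod 13). k = 15×13×3 + 10×19×11 ≡ 205 (mod 247)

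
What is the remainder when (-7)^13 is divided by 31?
By repeated squaring mod 31: (-7)^{1}≡24, (-7)^{2}≡18, (-7)^{4}≡14, (-7)^{8}≡10. Then (-7)^{13} = (-7)^{8+4+1} ≡ 10 × 14 × 24 ≡ 12 mod 31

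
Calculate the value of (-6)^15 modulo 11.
Using Fermat: (-6)^{10} ≡ 1 (mod 11). 15 ≡ 5 (mod 10). So (-6)^{15} ≡ (-6)^{5} ≡ 1 (mod 11)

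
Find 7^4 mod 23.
7^{4} = 2401 ≡ 9 mod 23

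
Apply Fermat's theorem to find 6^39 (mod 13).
By Fermat: 6^{12} ≡ 1 (mod 13). 39 = 3×12 + 3. So 6^{39} ≡ 6^{3} ≡ 8 (mod 13)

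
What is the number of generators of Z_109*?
There are φ(109-1) = φ(108) = 36 primitive roots modulo 109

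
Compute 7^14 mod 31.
By repeated squaring (mod 31): 7^{1}≡7, 7^{2}≡18, 7^{4}≡14, 7^{8}≡10. Then 7^{14} = 7^{8+4+2} ≡ 10 × 14 × 18 ≡ 9 (mod 31)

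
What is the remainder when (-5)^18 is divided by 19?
Using Fermat: (-5)^{18} ≡ 1 mod 19. 18 ≡ 0 mod 18. So (-5)^{18} ≡ (-5)^{0} ≡ 1 mod 19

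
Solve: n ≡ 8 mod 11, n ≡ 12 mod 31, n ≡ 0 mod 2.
M = 11 × 31 × 2 = 682. M₁ = 62, y₁ ≡ 8 mod 11. M₂ = 22, y₂ ≡ 24 mod 31. M₃ = 341, y₃ ≡ 1 mod 2. n = 8×62×8 + 12×22×24 + 0×341×1 ≡ 74 mod 682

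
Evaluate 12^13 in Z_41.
By repeated squaring (mod 41): 12^{1}≡12, 12^{2}≡21, 12^{4}≡31, 12^{8}≡18. Then 12^{13} = 12^{8+4+1} ≡ 18 × 31 × 12 ≡ 13 (mod 41)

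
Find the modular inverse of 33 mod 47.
Since 47 is prime, by Fermat 33^(-1) ≡ 33^{45} ≡ 10 mod 47. Verify: 33 × 10 = 330 ≡ 1 mod 47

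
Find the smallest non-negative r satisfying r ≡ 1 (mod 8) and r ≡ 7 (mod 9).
M = 8 × 9 = 72. M₁ = 9, y₁ ≡ 1 (mod 8). M₂ = 8, y₂ ≡ 8 (mod 9). r = 1×9×1 + 7×8×8 ≡ 25 (mod 72)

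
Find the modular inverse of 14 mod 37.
Since 37 is prime, by Fermat 14^(-1) ≡ 14^{35} ≡ 8 (mod 37). Verify: 14 × 8 = 112 ≡ 1 (mod 37)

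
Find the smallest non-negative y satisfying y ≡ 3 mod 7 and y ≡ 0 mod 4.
M = 7 × 4 = 28. M₁ = 4, y₁ ≡ 2 mod 7. M₂ = 7, y₂ ≡ 3 mod 4. y = 3×4×2 + 0×7×3 ≡ 24 mod 28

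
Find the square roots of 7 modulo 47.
The square roots of 7 mod 47 are 17 and 30. Verify: 17² = 289 ≡ 7 (mod 47)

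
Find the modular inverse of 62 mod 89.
Since 89 is prime, by Fermat 62^(-1) ≡ 62^{87} ≡ 56 mod 89. Verify: 62 × 56 = 3472 ≡ 1 mod 89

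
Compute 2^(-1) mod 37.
Since 37 is prime, by Fermat 2^(-1) ≡ 2^{35} ≡ 19 mod 37. Verify: 2 × 19 = 38 ≡ 1 mod 37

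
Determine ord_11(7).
Powers of 7 mod 11: 7^1≡7, 7^2≡5, 7^3≡2, 7^4≡3, 7^5≡10, 7^6≡4, 7^7≡6, 7^8≡9, 7^9≡8, 7^10≡1. Order = 10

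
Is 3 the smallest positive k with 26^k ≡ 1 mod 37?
Powers of 26 mod 37: 26^1≡26, 26^2≡10, 26^3≡1. First k with 26^k≡1 is k=3. Yes, ord_37(26) = 3.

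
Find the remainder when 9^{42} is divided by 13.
By Fermat: 9^{12} ≡ 1 mod 13. 42 = 3×12 + 6. So 9^{42} ≡ 9^{6} ≡ 1 mod 13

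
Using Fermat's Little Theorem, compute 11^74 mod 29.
By Fermat: 11^{28} ≡ 1 mod 29. 74 = 2×28 + 18. So 11^{74} ≡ 11^{18} ≡ 4 mod 29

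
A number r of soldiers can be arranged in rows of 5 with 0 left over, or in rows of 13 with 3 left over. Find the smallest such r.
M = 5 × 13 = 65. M₁ = 13, y₁ ≡ 2 (mod 5). M₂ = 5, y₂ ≡ 8 (mod 13). r = 0×13×2 + 3×5×8 ≡ 55 (mod 65)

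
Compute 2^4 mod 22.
2^{4} = 16 ≡ 16 (mod 22)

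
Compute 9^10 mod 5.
Using Fermat: 9^{4} ≡ 1 (mod 5). 10 ≡ 2 (mod 4). So 9^{10} ≡ 9^{2} ≡ 1 (mod 5)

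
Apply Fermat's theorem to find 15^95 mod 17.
By Fermat: 15^{16} ≡ 1 mod 17. 95 = 5×16 + 15. So 15^{95} ≡ 15^{15} ≡ 8 mod 17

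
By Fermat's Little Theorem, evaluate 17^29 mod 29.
By Fermat: 17^{28} ≡ 1 (mod 29). So 17^{29} = 17^{28} · 17^{1} ≡ 17^{1} ≡ 17 (mod 29)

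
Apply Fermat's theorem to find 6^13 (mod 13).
By Fermat: 6^{12} ≡ 1 (mod 13). So 6^{13} = 6^{12} · 6^{1} ≡ 6^{1} ≡ 6 (mod 13)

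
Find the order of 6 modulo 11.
Powers of 6 mod 11: 6^1≡6, 6^2≡3, 6^3≡7, 6^4≡9, 6^5≡10, 6^6≡5, 6^7≡8, 6^8≡4, 6^9≡2, 6^10≡1. Order = 10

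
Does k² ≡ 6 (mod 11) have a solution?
By Euler's criterion: 6^{5} ≡ 10 (mod 11). Since this equals -1 (≡ 10), 6 is not a QR.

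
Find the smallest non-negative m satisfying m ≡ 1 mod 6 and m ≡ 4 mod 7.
M = 6 × 7 = 42. M₁ = 7, y₁ ≡ 1 mod 6. M₂ = 6, y₂ ≡ 6 mod 7. m = 1×7×1 + 4×6×6 ≡ 25 mod 42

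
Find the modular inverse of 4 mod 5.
Since 5 is prime, by Fermat 4^(-1) ≡ 4^{3} ≡ 4 (mod 5). Verify: 4 × 4 = 16 ≡ 1 (mod 5)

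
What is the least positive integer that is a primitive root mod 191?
g = 19. For each prime q|190: 19^{95}≡190, 19^{38}≡39, 19^{10}≡52, none ≡ 1, so ord_191(19) = 190 and 19 is a primitive root.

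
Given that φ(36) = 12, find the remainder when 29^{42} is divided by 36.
By Euler: 29^{12} ≡ 1 mod 36 since gcd(29, 36) = 1. 42 = 3×12 + 6. So 29^{42} ≡ 29^{6} ≡ 1 mod 36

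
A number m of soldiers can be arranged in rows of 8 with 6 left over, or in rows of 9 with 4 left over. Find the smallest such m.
M = 8 × 9 = 72. M₁ = 9, y₁ ≡ 1 mod 8. M₂ = 8, y₂ ≡ 8 mod 9. m = 6×9×1 + 4×8×8 ≡ 22 mod 72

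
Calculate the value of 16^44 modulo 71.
By repeated squaring (mod 71): 16^{1}≡16, 16^{2}≡43, 16^{4}≡3, 16^{8}≡9, 16^{16}≡10, 16^{32}≡29. Then 16^{44} = 16^{32+8+4} ≡ 29 × 9 × 3 ≡ 2 (mod 71)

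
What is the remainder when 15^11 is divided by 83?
By repeated squaring mod 83: 15^{1}≡15, 15^{2}≡59, 15^{4}≡78, 15^{8}≡25. Then 15^{11} = 15^{8+2+1} ≡ 25 × 59 × 15 ≡ 47 mod 83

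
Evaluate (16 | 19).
(16/19) = 16^{9} mod 19 = 1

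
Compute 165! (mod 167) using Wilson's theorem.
(166)! = (165)! × (166) ≡ -1 (mod 167). So (165)! ≡ -1 × (166)^(-1) ≡ (-1)×(-1) = 1 (mod 167)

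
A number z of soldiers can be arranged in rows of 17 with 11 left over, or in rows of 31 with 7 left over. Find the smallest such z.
M = 17 × 31 = 527. M₁ = 31, y₁ ≡ 11 mod 17. M₂ = 17, y₂ ≡ 11 mod 31. z = 11×31×11 + 7×17×11 ≡ 317 mod 527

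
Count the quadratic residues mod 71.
For prime 71, there are (p-1)/2 = (71-1)/2 = 35 quadratic residues (excluding 0).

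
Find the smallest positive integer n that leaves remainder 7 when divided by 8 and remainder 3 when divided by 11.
M = 8 × 11 = 88. M₁ = 11, y₁ ≡ 3 (mod 8). M₂ = 8, y₂ ≡ 7 (mod 11). n = 7×11×3 + 3×8×7 ≡ 47 (mod 88)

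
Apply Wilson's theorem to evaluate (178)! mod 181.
(180)! = (178)! × (179) × (180) ≡ -1 mod 181. So (178)! ≡ -1 × [(180)(179)]^(-1) ≡ 90 mod 181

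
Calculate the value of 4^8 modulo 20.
By repeated squaring mod 20: 4^{1}≡4, 4^{2}≡16, 4^{4}≡16, 4^{8}≡16. So 4^{8} ≡ 16 mod 20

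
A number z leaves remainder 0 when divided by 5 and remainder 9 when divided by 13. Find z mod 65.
M = 5 × 13 = 65. M₁ = 13, y₁ ≡ 2 mod 5. M₂ = 5, y₂ ≡ 8 mod 13. z = 0×13×2 + 9×5×8 ≡ 35 mod 65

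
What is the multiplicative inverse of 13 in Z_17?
Since 17 is prime, by Fermat 13^(-1) ≡ 13^{15} ≡ 4 (mod 17). Verify: 13 × 4 = 52 ≡ 1 (mod 17)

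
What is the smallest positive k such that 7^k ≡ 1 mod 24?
Powers of 7 mod 24: 7^1≡7, 7^2≡1. ord_24(7) = 2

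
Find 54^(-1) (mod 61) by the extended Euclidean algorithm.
Extended GCD: 54(26) + 61(-23) = 1. So 54^(-1) ≡ 26 (mod 61). Verify: 54 × 26 = 1404 ≡ 1 (mod 61)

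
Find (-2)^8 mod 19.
By repeated squaring mod 19: (-2)^{1}≡17, (-2)^{2}≡4, (-2)^{4}≡16, (-2)^{8}≡9. So (-2)^{8} ≡ 9 mod 19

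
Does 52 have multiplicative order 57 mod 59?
Powers of 52 mod 59: 52^1≡52, 52^2≡49, 52^3≡11, 52^4≡41, 52^5≡8, 52^6≡3, 52^7≡38, 52^8≡29, 52^9≡33, 52^10≡5, 52^11≡24, 52^12≡9, 52^13≡55, 52^14≡28, 52^15≡40, 52^16≡15, 52^17≡13, 52^18≡27, 52^19≡47, 52^20≡25, 52^21≡2, 52^22≡45, 52^23≡39, 52^24≡22, 52^25≡23, 52^26≡16, 52^27≡6, 52^28≡17, 52^29≡58, 52^30≡7, 52^31≡10, 52^32≡48, 52^33≡18, 52^34≡51, 52^35≡56, 52^36≡21, 52^37≡30, 52^38≡26, 52^39≡54, 52^40≡35, 52^41≡50, 52^42≡4, 52^43≡31, 52^44≡19, 52^45≡44, 52^46≡46, 52^47≡32, 52^48≡12, 52^49≡34, 52^50≡57, 52^51≡14, 52^52≡20, 52^53≡37, 52^54≡36, 52^55≡43, 52^56≡53, 52^57≡42, 52^58≡1. 52^57≡42≢1, so ord ≠ 57. No, the actual order is 58.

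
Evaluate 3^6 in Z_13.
By repeated squaring (mod 13): 3^{1}≡3, 3^{2}≡9, 3^{4}≡3. Then 3^{6} = 3^{4+2} ≡ 3 × 9 ≡ 1 (mod 13)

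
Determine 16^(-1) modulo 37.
Since 37 is prime, by Fermat 16^(-1) ≡ 16^{35} ≡ 7 (mod 37). Verify: 16 × 7 = 112 ≡ 1 (mod 37)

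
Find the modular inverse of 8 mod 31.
Since 31 is prime, by Fermat 8^(-1) ≡ 8^{29} ≡ 4 (mod 31). Verify: 8 × 4 = 32 ≡ 1 (mod 31)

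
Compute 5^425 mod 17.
Using Fermat: 5^{16} ≡ 1 (mod 17). 425 ≡ 9 (mod 16). So 5^{425} ≡ 5^{9} ≡ 12 (mod 17)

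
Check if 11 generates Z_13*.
ord_13(11) divides 12. For each prime q|12: 11^{6}≡12, 11^{4}≡3, none ≡ 1. So 11 has order 12 and is a primitive root mod 13.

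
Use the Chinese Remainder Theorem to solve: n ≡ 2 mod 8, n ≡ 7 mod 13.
M = 8 × 13 = 104. M₁ = 13, y₁ ≡ 5 mod 8. M₂ = 8, y₂ ≡ 5 mod 13. n = 2×13×5 + 7×8×5 ≡ 98 mod 104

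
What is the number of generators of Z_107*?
Number of primitive roots mod 107 = φ(p-1) = φ(106) = 52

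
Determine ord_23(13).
Powers of 13 mod 23: 13^1≡13, 13^2≡8, 13^3≡12, 13^4≡18, 13^5≡4, 13^6≡6, 13^7≡9, 13^8≡2, 13^9≡3, 13^10≡16, 13^11≡1. Order = 11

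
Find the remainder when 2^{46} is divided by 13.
By Fermat: 2^{12} ≡ 1 (mod 13). 46 = 3×12 + 10. So 2^{46} ≡ 2^{10} ≡ 10 (mod 13)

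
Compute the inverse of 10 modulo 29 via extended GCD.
Extended GCD: 10(3) + 29(-1) = 1. So 10^(-1) ≡ 3 (mod 29). Verify: 10 × 3 = 30 ≡ 1 (mod 29)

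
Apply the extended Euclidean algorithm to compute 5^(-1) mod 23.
Extended GCD: 5(-9) + 23(2) = 1. So 5^(-1) ≡ -9 ≡ 14 mod 23. Verify: 5 × 14 = 70 ≡ 1 mod 23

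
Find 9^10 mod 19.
By repeated squaring mod 19: 9^{1}≡9, 9^{2}≡5, 9^{4}≡6, 9^{8}≡17. Then 9^{10} = 9^{8+2} ≡ 17 × 5 ≡ 9 mod 19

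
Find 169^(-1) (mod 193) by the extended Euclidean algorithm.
Extended GCD: 169(8) + 193(-7) = 1. So 169^(-1) ≡ 8 (mod 193). Verify: 169 × 8 = 1352 ≡ 1 (mod 193)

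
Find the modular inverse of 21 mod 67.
Since 67 is prime, by Fermat 21^(-1) ≡ 21^{65} ≡ 16 mod 67. Verify: 21 × 16 = 336 ≡ 1 mod 67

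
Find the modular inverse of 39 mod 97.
Since 97 is prime, by Fermat 39^(-1) ≡ 39^{95} ≡ 5 mod 97. Verify: 39 × 5 = 195 ≡ 1 mod 97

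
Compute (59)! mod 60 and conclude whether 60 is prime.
(59)! mod 60 = 0. Since 0 ≢ -1 (mod 60), 60 is not prime.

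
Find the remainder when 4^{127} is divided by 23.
By Fermat: 4^{22} ≡ 1 mod 23. 127 = 5×22 + 17. So 4^{127} ≡ 4^{17} ≡ 2 mod 23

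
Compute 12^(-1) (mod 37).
Since 37 is prime, by Fermat 12^(-1) ≡ 12^{35} ≡ 34 (mod 37). Verify: 12 × 34 = 408 ≡ 1 (mod 37)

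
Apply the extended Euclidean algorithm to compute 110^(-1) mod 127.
Extended GCD: 110(-15) + 127(13) = 1. So 110^(-1) ≡ -15 ≡ 112 (mod 127). Verify: 110 × 112 = 12320 ≡ 1 (mod 127)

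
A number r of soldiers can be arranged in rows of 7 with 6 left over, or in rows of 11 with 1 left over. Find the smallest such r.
M = 7 × 11 = 77. M₁ = 11, y₁ ≡ 2 mod 7. M₂ = 7, y₂ ≡ 8 mod 11. r = 6×11×2 + 1×7×8 ≡ 34 mod 77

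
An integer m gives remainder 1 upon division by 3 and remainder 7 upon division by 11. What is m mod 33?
M = 3 × 11 = 33. M₁ = 11, y₁ ≡ 2 mod 3. M₂ = 3, y₂ ≡ 4 mod 11. m = 1×11×2 + 7×3×4 ≡ 7 mod 33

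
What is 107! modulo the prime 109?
(108)! = (107)! × (108) ≡ -1 mod 109. So (107)! ≡ -1 × (108)^(-1) ≡ (-1)×(-1) = 1 mod 109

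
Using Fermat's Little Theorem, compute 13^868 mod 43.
By Fermat: 13^{42} ≡ 1 (mod 43). 868 ≡ 28 (mod 42). So 13^{868} ≡ 13^{28} ≡ 36 (mod 43)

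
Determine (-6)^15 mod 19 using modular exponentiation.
By repeated squaring (mod 19): (-6)^{1}≡13, (-6)^{2}≡17, (-6)^{4}≡4, (-6)^{8}≡16. Then (-6)^{15} = (-6)^{8+4+2+1} ≡ 16 × 4 × 17 × 13 ≡ 8 (mod 19)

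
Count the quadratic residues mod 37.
For prime 37, there are (p-1)/2 = (37-1)/2 = 18 quadratic residues (excluding 0).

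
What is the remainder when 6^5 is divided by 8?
By repeated squaring mod 8: 6^{1}≡6, 6^{2}≡4, 6^{4}≡0. Then 6^{5} = 6^{4+1} ≡ 0 × 6 ≡ 0 mod 8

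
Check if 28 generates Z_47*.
28^{23} ≡ 1 mod 47 and 23 < 46, so ord_47(28) = 23 ≠ 46 and 28 is not a primitive root.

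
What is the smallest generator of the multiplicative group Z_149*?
g = 2. For each prime q|148: 2^{74}≡148, 2^{4}≡16, none ≡ 1, so ord_149(2) = 148 and 2 is a primitive root.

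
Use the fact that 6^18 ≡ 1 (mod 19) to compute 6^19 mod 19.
By Fermat: 6^{18} ≡ 1 (mod 19). So 6^{19} = 6^{18} · 6^{1} ≡ 6^{1} ≡ 6 (mod 19)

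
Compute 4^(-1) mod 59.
Since 59 is prime, by Fermat 4^(-1) ≡ 4^{57} ≡ 15 mod 59. Verify: 4 × 15 = 60 ≡ 1 mod 59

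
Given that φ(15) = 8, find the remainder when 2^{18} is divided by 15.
By Euler: 2^{8} ≡ 1 (mod 15) since gcd(2, 15) = 1. 18 = 2×8 + 2. So 2^{18} ≡ 2^{2} ≡ 4 (mod 15)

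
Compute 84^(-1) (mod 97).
Since 97 is prime, by Fermat 84^(-1) ≡ 84^{95} ≡ 82 (mod 97). Verify: 84 × 82 = 6888 ≡ 1 (mod 97)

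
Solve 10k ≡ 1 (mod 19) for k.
Since 19 is prime, by Fermat 10^(-1) ≡ 10^{17} ≡ 2 (mod 19). Verify: 10 × 2 = 20 ≡ 1 (mod 19)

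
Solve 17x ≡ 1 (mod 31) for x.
Since 31 is prime, by Fermat 17^(-1) ≡ 17^{29} ≡ 11 (mod 31). Verify: 17 × 11 = 187 ≡ 1 (mod 31)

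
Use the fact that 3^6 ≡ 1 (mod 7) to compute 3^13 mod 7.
By Fermat: 3^{6} ≡ 1 (mod 7). 13 = 2×6 + 1. So 3^{13} ≡ 3^{1} ≡ 3 (mod 7)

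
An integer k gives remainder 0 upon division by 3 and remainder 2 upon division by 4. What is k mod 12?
M = 3 × 4 = 12. M₁ = 4, y₁ ≡ 1 mod 3. M₂ = 3, y₂ ≡ 3 mod 4. k = 0×4×1 + 2×3×3 ≡ 6 mod 12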